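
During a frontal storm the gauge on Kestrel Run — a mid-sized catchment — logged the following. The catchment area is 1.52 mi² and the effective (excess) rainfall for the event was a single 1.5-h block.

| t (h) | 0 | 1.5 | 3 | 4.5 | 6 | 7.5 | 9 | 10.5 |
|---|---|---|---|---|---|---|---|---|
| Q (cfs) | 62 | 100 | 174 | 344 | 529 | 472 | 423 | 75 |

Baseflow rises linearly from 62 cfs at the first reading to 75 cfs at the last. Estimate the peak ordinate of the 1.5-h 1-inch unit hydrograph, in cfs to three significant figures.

U_p ≈ 184 cfs

Direct runoff: 0.00, 36.14, 108.29, 276.43, 459.57, 400.71, 349.86, 0.00 cfs; ΣQ_DR = 1631 cfs, peak = 459.57 cfs.
Runoff depth d = ΣQ_DR·Δt / A = 1631 × 5400 / (1.52 mi²) = 2.494 in.
The 1-inch UH is the DRH scaled by (1 in)/d, so U_p = 459.57 × 1/2.494 = 184 cfs.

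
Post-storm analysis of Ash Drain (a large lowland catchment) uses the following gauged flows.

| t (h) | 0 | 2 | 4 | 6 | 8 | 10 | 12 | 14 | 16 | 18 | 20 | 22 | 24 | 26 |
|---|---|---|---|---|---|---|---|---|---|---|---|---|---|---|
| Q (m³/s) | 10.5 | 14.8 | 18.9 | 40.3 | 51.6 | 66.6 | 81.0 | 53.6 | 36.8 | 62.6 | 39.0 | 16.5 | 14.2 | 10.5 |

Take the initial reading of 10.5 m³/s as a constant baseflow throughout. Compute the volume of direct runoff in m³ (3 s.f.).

V ≈ 2.66 × 10^6 m³

Direct-runoff ordinates (Q − Q_b): 0.0, 4.3, 8.4, 29.8, 41.1, 56.1, 70.5, 43.1, 26.3, 52.1, 28.5, 6.0, 3.7, 0.0 m³/s.
ΣQ_DR = 369.9 m³/s.
With Δt = 2 h = 7200 s, V = ΣQ_DR · Δt = 369.9 × 7200 = 2.66 × 10^6 m³.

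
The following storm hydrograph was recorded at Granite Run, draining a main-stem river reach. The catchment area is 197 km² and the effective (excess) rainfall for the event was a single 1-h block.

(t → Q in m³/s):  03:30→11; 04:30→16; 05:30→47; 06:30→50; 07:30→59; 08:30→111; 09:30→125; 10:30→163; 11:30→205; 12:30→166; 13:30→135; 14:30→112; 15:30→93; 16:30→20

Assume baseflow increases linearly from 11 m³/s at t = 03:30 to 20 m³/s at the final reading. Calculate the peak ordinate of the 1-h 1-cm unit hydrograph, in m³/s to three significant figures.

U_p ≈ 94.1 m³/s

Direct runoff: 0.00, 4.31, 34.62, 36.92, 45.23, 96.54, 109.85, 147.15, 188.46, 148.77, 117.08, 93.38, 73.69, 0.00 m³/s; ΣQ_DR = 1096 m³/s, peak = 188.46 m³/s.
Runoff depth d = ΣQ_DR·Δt / A = 1096 × 3600 / (197 km²) = 20.03 mm.
The 1-cm UH is the DRH scaled by (10 mm)/d, so U_p = 188.46 × 10/20.03 = 94.1 m³/s.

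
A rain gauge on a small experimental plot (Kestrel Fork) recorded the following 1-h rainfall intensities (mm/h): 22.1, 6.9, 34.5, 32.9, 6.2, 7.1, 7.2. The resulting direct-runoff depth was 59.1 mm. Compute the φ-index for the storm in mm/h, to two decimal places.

φ ≈ 10.13 mm/h

Only the 3 blocks with intensity above φ contribute runoff: 22.1, 34.5, 32.9 mm/h.
Σ(I−φ)·Δt = d  ⇒  (22.1+34.5+32.9 − 3φ)·1 = 59.1
φ = (89.50 − 59.1/1) / 3 = 10.13 mm/h.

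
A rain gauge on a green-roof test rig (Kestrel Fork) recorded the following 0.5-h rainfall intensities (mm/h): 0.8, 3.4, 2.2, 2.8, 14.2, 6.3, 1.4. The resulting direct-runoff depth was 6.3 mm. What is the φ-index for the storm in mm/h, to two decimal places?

Only the 2 blocks with intensity above φ contribute runoff: 14.2, 6.3 mm/h.
Σ(I−φ)·Δt = d  ⇒  (14.2+6.3 − 2φ)·0.5 = 6.3
φ = (20.50 − 6.3/0.5) / 2 = 3.95 mm/h.

φ ≈ 3.95 mm/h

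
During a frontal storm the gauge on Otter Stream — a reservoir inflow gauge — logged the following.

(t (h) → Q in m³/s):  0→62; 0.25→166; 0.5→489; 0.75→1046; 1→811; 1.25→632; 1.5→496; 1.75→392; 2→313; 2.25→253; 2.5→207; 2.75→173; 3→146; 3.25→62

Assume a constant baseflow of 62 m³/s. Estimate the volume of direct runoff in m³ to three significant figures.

V ≈ 3.94 × 10^6 m³

Direct-runoff ordinates (Q − Q_b): 0.0, 104.0, 427.0, 984.0, 749.0, 570.0, 434.0, 330.0, 251.0, 191.0, 145.0, 111.0, 84.0, 0.0 m³/s.
ΣQ_DR = 4380 m³/s.
With Δt = 0.25 h = 900 s, V = ΣQ_DR · Δt = 4380 × 900 = 3.94 × 10^6 m³.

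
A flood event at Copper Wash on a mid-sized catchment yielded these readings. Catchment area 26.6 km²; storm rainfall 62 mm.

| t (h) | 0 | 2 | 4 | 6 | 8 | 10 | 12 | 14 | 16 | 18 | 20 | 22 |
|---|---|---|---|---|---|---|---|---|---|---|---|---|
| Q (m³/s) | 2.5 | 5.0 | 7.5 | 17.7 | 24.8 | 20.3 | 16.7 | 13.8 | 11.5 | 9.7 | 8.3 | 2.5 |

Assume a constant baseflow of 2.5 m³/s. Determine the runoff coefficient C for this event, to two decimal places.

C ≈ 0.48

ΣQ_DR = 110.3 m³/s; V = ΣQ_DR·Δt = 7.942 × 10^5 m³.
Runoff depth d = V / A = 29.86 mm.
C = d / P = 29.86 / 62 = 0.48.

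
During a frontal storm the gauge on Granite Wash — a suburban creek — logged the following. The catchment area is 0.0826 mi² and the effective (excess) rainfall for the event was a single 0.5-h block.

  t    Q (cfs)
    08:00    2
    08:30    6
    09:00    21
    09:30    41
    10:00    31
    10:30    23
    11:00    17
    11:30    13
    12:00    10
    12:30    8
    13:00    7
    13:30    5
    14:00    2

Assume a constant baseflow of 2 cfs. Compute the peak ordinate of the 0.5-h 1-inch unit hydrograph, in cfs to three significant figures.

Direct runoff: 0.0, 4.0, 19.0, 39.0, 29.0, 21.0, 15.0, 11.0, 8.0, 6.0, 5.0, 3.0, 0.0 cfs; ΣQ_DR = 160.0 cfs, peak = 39.0 cfs.
Runoff depth d = ΣQ_DR·Δt / A = 160.0 × 1800 / (0.0826 mi²) = 1.501 in.
The 1-inch UH is the DRH scaled by (1 in)/d, so U_p = 39.0 × 1/1.501 = 26.0 cfs.

U_p ≈ 26.0 cfs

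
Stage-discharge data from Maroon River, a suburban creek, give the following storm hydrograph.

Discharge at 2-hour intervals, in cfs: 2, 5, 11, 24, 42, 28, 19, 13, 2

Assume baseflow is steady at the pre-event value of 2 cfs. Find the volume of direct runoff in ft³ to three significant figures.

Direct-runoff ordinates (Q − Q_b): 0.0, 3.0, 9.0, 22.0, 40.0, 26.0, 17.0, 11.0, 0.0 cfs.
ΣQ_DR = 128.0 cfs.
With Δt = 2 h = 7200 s, V = ΣQ_DR · Δt = 128.0 × 7200 = 9.22 × 10^5 ft³.

V ≈ 9.22 × 10^5 ft³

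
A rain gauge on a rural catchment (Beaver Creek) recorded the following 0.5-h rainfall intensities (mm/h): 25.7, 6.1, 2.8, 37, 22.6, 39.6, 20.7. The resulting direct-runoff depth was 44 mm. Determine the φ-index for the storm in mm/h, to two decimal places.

Only the 5 blocks with intensity above φ contribute runoff: 25.7, 37, 22.6, 39.6, 20.7 mm/h.
Σ(I−φ)·Δt = d  ⇒  (25.7+37+22.6+39.6+20.7 − 5φ)·0.5 = 44
φ = (145.6 − 44/0.5) / 5 = 11.52 mm/h.

φ ≈ 11.52 mm/h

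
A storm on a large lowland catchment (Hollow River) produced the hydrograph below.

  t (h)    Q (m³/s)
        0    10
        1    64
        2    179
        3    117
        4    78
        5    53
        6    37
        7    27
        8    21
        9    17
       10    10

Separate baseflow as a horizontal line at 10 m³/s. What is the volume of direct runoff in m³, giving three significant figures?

Direct-runoff ordinates (Q − Q_b): 0.0, 54.0, 169.0, 107.0, 68.0, 43.0, 27.0, 17.0, 11.0, 7.0, 0.0 m³/s.
ΣQ_DR = 503.0 m³/s.
With Δt = 1 h = 3600 s, V = ΣQ_DR · Δt = 503.0 × 3600 = 1.81 × 10^6 m³.

V ≈ 1.81 × 10^6 m³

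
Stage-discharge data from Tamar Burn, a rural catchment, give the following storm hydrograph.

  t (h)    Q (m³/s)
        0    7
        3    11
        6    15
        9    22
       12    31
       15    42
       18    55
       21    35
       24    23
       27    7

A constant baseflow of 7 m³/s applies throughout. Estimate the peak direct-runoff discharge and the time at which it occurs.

Q_p = 48.0 m³/s at t = 18 h

Subtracting baseflow gives direct-runoff ordinates: 0.0, 4.0, 8.0, 15.0, 24.0, 35.0, 48.0, 28.0, 16.0, 0.0 m³/s.
The maximum is 48.0 m³/s, occurring at the reading for t = 18 h.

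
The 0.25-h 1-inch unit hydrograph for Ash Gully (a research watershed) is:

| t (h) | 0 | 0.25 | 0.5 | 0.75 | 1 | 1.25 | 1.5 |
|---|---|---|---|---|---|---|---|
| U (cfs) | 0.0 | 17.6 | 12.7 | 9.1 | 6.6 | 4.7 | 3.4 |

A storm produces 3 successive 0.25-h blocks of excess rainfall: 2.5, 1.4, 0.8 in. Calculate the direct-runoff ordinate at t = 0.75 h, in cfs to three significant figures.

By discrete convolution, Q_j = Σ (P_i / 1 in) · U_{j−i}.
At t = 0.75 h (j=3): Q = (2.5/1)·9.1 + (1.4/1)·12.7 + (0.8/1)·17.6 = 54.6 cfs.

Q ≈ 54.6 cfs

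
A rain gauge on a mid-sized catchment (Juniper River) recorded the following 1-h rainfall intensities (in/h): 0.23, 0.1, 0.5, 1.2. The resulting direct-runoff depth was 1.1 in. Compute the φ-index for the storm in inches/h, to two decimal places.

φ ≈ 0.30 in/h

Only the 2 blocks with intensity above φ contribute runoff: 0.5, 1.2 in/h.
Σ(I−φ)·Δt = d  ⇒  (0.5+1.2 − 2φ)·1 = 1.1
φ = (1.700 − 1.1/1) / 2 = 0.30 in/h.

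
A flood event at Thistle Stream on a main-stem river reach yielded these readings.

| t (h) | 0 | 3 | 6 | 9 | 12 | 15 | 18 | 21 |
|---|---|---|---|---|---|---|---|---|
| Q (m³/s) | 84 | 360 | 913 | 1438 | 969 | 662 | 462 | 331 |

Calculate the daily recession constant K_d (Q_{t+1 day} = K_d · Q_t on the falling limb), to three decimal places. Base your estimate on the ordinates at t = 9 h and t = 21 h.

K_d ≈ 0.053

Between t = 9 h and t = 21 h the flow falls from 1438 to 331 m³/s over 4×3 h = 12 h.
Per-interval ratio K = (331/1438)^(1/4) = 0.6927; K_d = K^(24/3) = 0.053.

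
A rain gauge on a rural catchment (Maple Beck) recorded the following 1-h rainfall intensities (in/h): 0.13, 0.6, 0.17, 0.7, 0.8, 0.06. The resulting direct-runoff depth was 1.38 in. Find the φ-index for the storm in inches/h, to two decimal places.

φ ≈ 0.24 in/h

Only the 3 blocks with intensity above φ contribute runoff: 0.6, 0.7, 0.8 in/h.
Σ(I−φ)·Δt = d  ⇒  (0.6+0.7+0.8 − 3φ)·1 = 1.38
φ = (2.100 − 1.38/1) / 3 = 0.24 in/h.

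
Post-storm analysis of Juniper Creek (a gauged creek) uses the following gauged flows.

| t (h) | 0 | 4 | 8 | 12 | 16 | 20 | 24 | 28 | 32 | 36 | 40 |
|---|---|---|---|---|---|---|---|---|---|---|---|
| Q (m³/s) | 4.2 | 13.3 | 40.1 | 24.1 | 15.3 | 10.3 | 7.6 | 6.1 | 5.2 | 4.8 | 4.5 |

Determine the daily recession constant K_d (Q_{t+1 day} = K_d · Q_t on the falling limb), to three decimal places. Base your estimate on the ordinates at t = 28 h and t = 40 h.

K_d ≈ 0.544

Between t = 28 h and t = 40 h the flow falls from 6.1 to 4.5 m³/s over 3×4 h = 12 h.
Per-interval ratio K = (4.5/6.1)^(1/3) = 0.9036; K_d = K^(24/4) = 0.544.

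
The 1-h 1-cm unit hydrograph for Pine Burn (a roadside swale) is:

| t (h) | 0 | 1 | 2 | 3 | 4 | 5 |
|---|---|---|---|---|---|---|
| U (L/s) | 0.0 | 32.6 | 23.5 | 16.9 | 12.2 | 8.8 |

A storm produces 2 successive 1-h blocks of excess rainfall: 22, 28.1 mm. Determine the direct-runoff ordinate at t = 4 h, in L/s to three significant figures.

Q ≈ 74.3 L/s

By discrete convolution, Q_j = Σ (P_i / 10 mm) · U_{j−i}.
At t = 4 h (j=4): Q = (22/10)·12.2 + (28.1/10)·16.9 = 74.3 L/s.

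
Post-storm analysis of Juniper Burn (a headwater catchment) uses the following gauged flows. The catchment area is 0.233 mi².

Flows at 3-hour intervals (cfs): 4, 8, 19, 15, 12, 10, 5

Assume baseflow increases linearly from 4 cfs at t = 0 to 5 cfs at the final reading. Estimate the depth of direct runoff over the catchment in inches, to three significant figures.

d ≈ 0.828 in

Direct runoff: 0.00, 3.83, 14.67, 10.50, 7.33, 5.17, 0.00 cfs; ΣQ_DR = 41.50 cfs.
V = ΣQ_DR · Δt = 41.50 × 10800 s = 4.482 × 10^5 ft³.
Over A = 0.233 mi², depth = V / A = 0.828 in.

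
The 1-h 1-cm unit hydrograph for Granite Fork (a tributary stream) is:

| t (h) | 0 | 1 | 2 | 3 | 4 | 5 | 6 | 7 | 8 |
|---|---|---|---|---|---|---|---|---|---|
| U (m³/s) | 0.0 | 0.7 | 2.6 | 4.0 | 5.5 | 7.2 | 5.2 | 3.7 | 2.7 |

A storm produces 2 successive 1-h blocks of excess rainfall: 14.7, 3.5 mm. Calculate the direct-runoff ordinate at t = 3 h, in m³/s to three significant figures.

Q ≈ 6.79 m³/s

By discrete convolution, Q_j = Σ (P_i / 10 mm) · U_{j−i}.
At t = 3 h (j=3): Q = (14.7/10)·4.0 + (3.5/10)·2.6 = 6.79 m³/s.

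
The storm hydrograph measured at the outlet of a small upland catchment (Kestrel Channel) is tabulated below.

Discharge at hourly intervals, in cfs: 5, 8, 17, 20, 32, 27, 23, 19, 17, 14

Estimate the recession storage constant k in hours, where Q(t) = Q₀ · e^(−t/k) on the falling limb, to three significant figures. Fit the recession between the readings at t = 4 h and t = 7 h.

k ≈ 5.75 h

On the falling limb, Q drops from 32 to 19 cfs between t = 4 h and t = 7 h (Δt = 3 h).
k = −Δt / ln(Q₂/Q₁) = −3 / ln(19/32) = 5.75 h.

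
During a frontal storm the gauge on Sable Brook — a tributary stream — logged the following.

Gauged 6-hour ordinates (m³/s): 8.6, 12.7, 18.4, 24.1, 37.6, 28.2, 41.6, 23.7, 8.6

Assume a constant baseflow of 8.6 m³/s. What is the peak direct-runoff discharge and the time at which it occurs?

Subtracting baseflow gives direct-runoff ordinates: 0.0, 4.1, 9.8, 15.5, 29.0, 19.6, 33.0, 15.1, 0.0 m³/s.
The maximum is 33.0 m³/s, occurring at the reading for t = 36 h.

Q_p = 33.0 m³/s at t = 36 h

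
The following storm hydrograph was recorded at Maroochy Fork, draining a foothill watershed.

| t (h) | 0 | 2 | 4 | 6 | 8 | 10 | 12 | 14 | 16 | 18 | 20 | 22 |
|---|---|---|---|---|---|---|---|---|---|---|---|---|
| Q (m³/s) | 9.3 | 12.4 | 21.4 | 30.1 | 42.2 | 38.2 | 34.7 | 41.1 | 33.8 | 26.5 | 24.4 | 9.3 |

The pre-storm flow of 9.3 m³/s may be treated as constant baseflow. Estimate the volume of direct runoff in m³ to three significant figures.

Direct-runoff ordinates (Q − Q_b): 0.0, 3.1, 12.1, 20.8, 32.9, 28.9, 25.4, 31.8, 24.5, 17.2, 15.1, 0.0 m³/s.
ΣQ_DR = 211.8 m³/s.
With Δt = 2 h = 7200 s, V = ΣQ_DR · Δt = 211.8 × 7200 = 1.52 × 10^6 m³.

V ≈ 1.52 × 10^6 m³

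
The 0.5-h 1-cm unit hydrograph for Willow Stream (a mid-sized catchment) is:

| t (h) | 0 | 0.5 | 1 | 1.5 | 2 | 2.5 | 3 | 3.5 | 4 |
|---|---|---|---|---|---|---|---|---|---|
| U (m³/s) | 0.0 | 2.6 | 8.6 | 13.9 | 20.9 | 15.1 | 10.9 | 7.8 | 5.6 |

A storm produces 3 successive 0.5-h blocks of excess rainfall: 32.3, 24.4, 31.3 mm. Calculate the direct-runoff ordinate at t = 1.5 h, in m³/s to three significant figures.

Q ≈ 74.0 m³/s

By discrete convolution, Q_j = Σ (P_i / 10 mm) · U_{j−i}.
At t = 1.5 h (j=3): Q = (32.3/10)·13.9 + (24.4/10)·8.6 + (31.3/10)·2.6 = 74.0 m³/s.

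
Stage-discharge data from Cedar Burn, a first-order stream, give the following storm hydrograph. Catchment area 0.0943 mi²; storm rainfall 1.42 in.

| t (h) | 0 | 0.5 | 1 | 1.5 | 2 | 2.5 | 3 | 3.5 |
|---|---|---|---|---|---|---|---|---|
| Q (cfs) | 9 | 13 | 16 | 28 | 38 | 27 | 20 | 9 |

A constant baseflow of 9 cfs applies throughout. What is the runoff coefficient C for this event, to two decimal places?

C ≈ 0.51

ΣQ_DR = 88.00 cfs; V = ΣQ_DR·Δt = 1.584 × 10^5 ft³.
Runoff depth d = V / A = 0.7230 in.
C = d / P = 0.7230 / 1.42 = 0.51.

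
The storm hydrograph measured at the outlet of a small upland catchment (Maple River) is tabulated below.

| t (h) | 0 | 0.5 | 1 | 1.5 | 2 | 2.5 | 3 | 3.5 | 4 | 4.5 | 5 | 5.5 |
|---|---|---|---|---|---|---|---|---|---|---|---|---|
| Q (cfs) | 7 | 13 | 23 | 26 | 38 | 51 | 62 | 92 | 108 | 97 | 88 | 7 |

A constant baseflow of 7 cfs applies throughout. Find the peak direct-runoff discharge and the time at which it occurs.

Q_p = 101.0 cfs at t = 4 h

Subtracting baseflow gives direct-runoff ordinates: 0.0, 6.0, 16.0, 19.0, 31.0, 44.0, 55.0, 85.0, 101.0, 90.0, 81.0, 0.0 cfs.
The maximum is 101.0 cfs, occurring at the reading for t = 4 h.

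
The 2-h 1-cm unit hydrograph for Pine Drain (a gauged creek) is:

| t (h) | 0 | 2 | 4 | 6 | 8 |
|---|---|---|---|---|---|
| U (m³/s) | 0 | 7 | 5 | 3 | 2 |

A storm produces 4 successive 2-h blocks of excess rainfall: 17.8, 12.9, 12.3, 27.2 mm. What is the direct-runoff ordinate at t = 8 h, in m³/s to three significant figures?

Q ≈ 32.6 m³/s

By discrete convolution, Q_j = Σ (P_i / 10 mm) · U_{j−i}.
At t = 8 h (j=4): Q = (17.8/10)·2 + (12.9/10)·3 + (12.3/10)·5 + (27.2/10)·7 = 32.6 m³/s.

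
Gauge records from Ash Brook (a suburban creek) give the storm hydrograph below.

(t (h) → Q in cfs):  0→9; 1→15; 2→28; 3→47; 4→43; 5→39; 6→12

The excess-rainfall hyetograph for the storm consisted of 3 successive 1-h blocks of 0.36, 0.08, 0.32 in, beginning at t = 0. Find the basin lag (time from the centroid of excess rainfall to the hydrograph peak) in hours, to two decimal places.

t_L ≈ 1.55 h

Centroid of excess rainfall: t_c = Σ P_i·t̄_i / ΣP_i = 1.4474 h (block centres at 0.5, 1.5, 2.5 h).
Hydrograph peak occurs at t = 3 h, so basin lag t_L = 3 − 1.4474 = 1.55 h.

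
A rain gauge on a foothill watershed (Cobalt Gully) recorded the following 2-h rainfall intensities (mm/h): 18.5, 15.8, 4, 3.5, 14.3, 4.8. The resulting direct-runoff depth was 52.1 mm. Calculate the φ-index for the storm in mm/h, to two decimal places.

φ ≈ 7.52 mm/h

Only the 3 blocks with intensity above φ contribute runoff: 18.5, 15.8, 14.3 mm/h.
Σ(I−φ)·Δt = d  ⇒  (18.5+15.8+14.3 − 3φ)·2 = 52.1
φ = (48.60 − 52.1/2) / 3 = 7.52 mm/h.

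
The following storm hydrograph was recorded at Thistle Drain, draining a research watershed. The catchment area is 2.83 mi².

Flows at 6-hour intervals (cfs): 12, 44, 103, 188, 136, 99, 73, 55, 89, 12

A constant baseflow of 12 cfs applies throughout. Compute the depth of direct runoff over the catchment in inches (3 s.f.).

Direct runoff: 0.0, 32.0, 91.0, 176.0, 124.0, 87.0, 61.0, 43.0, 77.0, 0.0 cfs; ΣQ_DR = 691.0 cfs.
V = ΣQ_DR · Δt = 691.0 × 21600 s = 1.493 × 10^7 ft³.
Over A = 2.83 mi², depth = V / A = 2.27 in.

d ≈ 2.27 in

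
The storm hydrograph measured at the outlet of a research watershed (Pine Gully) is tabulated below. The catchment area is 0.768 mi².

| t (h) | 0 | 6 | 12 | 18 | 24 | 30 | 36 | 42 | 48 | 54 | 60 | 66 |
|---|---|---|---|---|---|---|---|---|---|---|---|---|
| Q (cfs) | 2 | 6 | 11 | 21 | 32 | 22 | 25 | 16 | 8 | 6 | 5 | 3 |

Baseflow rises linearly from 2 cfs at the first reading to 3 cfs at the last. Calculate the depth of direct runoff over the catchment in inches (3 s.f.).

Direct runoff: 0.00, 3.91, 8.82, 18.73, 29.64, 19.55, 22.45, 13.36, 5.27, 3.18, 2.09, 0.00 cfs; ΣQ_DR = 127.0 cfs.
V = ΣQ_DR · Δt = 127.0 × 21600 s = 2.743 × 10^6 ft³.
Over A = 0.768 mi², depth = V / A = 1.54 in.

d ≈ 1.54 in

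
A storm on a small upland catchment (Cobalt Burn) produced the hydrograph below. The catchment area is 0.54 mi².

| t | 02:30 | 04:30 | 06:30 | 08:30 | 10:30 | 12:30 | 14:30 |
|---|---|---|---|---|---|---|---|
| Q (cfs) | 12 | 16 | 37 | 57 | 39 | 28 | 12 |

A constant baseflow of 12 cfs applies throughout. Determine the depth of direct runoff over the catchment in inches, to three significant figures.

Direct runoff: 0.0, 4.0, 25.0, 45.0, 27.0, 16.0, 0.0 cfs; ΣQ_DR = 117.0 cfs.
V = ΣQ_DR · Δt = 117.0 × 7200 s = 8.424 × 10^5 ft³.
Over A = 0.54 mi², depth = V / A = 0.671 in.

d ≈ 0.671 in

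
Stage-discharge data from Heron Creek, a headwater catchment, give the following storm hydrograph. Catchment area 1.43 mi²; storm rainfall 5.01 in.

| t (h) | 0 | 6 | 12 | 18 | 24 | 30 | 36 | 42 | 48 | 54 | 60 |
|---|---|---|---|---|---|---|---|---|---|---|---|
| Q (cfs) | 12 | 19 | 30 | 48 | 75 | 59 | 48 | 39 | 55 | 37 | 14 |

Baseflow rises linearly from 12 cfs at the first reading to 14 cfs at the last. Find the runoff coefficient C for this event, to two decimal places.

C ≈ 0.38

ΣQ_DR = 293.0 cfs; V = ΣQ_DR·Δt = 6.329 × 10^6 ft³.
Runoff depth d = V / A = 1.905 in.
C = d / P = 1.905 / 5.01 = 0.38.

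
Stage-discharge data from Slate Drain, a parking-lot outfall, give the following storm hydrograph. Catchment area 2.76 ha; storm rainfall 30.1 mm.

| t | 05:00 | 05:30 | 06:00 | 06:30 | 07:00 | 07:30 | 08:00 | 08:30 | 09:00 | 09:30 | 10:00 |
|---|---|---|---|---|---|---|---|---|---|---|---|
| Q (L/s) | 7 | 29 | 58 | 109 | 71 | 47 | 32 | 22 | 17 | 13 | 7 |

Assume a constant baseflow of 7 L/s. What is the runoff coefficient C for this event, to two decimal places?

C ≈ 0.73

ΣQ_DR = 335.0 L/s; V = ΣQ_DR·Δt = 6.030 × 10^5 L.
Runoff depth d = V / A = 21.85 mm.
C = d / P = 21.85 / 30.1 = 0.73.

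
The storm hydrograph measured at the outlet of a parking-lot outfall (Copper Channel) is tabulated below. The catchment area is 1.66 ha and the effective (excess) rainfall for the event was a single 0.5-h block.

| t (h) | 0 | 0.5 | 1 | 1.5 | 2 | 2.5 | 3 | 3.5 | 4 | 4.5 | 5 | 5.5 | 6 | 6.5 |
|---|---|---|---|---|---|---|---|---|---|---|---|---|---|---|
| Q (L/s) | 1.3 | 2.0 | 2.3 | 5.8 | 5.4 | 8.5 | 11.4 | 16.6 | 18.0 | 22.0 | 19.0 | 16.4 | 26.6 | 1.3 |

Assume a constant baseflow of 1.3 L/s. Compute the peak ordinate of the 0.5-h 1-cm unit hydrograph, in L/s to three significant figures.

U_p ≈ 16.9 L/s

Direct runoff: 0.0, 0.7, 1.0, 4.5, 4.1, 7.2, 10.1, 15.3, 16.7, 20.7, 17.7, 15.1, 25.3, 0.0 L/s; ΣQ_DR = 138.4 L/s, peak = 25.3 L/s.
Runoff depth d = ΣQ_DR·Δt / A = 138.4 × 1800 / (1.66 ha) = 15.01 mm.
The 1-cm UH is the DRH scaled by (10 mm)/d, so U_p = 25.3 × 10/15.01 = 16.9 L/s.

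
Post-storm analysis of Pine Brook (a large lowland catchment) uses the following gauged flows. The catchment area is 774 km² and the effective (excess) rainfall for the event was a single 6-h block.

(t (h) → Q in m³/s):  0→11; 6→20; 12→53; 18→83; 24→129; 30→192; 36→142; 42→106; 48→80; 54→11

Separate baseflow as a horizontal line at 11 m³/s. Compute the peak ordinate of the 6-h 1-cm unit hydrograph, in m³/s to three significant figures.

Direct runoff: 0.0, 9.0, 42.0, 72.0, 118.0, 181.0, 131.0, 95.0, 69.0, 0.0 m³/s; ΣQ_DR = 717.0 m³/s, peak = 181.0 m³/s.
Runoff depth d = ΣQ_DR·Δt / A = 717.0 × 21600 / (774 km²) = 20.01 mm.
The 1-cm UH is the DRH scaled by (10 mm)/d, so U_p = 181.0 × 10/20.01 = 90.5 m³/s.

U_p ≈ 90.5 m³/s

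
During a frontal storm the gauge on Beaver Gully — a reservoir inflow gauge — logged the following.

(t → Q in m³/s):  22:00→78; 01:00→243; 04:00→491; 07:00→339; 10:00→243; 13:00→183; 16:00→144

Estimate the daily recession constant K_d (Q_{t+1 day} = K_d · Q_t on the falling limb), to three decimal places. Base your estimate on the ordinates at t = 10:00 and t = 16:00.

K_d ≈ 0.123

Between t = 10:00 and t = 16:00 the flow falls from 243 to 144 m³/s over 2×3 h = 6 h.
Per-interval ratio K = (144/243)^(1/2) = 0.7698; K_d = K^(24/3) = 0.123.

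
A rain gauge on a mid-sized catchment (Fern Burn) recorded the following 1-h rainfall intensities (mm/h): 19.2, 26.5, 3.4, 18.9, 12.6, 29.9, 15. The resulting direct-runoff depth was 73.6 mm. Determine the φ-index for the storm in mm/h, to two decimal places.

Only the 6 blocks with intensity above φ contribute runoff: 19.2, 26.5, 18.9, 12.6, 29.9, 15 mm/h.
Σ(I−φ)·Δt = d  ⇒  (19.2+26.5+18.9+12.6+29.9+15 − 6φ)·1 = 73.6
φ = (122.1 − 73.6/1) / 6 = 8.08 mm/h.

φ ≈ 8.08 mm/h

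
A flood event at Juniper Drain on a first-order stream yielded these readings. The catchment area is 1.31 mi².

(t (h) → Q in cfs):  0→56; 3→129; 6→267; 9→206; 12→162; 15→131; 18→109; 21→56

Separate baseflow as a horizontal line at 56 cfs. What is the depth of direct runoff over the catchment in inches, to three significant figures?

Direct runoff: 0.0, 73.0, 211.0, 150.0, 106.0, 75.0, 53.0, 0.0 cfs; ΣQ_DR = 668.0 cfs.
V = ΣQ_DR · Δt = 668.0 × 10800 s = 7.214 × 10^6 ft³.
Over A = 1.31 mi², depth = V / A = 2.37 in.

d ≈ 2.37 in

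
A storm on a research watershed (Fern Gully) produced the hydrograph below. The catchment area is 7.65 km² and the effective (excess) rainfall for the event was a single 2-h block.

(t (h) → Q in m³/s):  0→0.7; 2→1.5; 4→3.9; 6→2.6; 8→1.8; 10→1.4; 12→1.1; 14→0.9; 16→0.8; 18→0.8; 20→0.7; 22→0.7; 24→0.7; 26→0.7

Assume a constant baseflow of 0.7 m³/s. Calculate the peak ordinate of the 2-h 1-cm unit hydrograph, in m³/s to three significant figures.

U_p ≈ 4.00 m³/s

Direct runoff: 0.0, 0.8, 3.2, 1.9, 1.1, 0.7, 0.4, 0.2, 0.1, 0.1, 0.0, 0.0, 0.0, 0.0 m³/s; ΣQ_DR = 8.500 m³/s, peak = 3.2 m³/s.
Runoff depth d = ΣQ_DR·Δt / A = 8.500 × 7200 / (7.65 km²) = 8.000 mm.
The 1-cm UH is the DRH scaled by (10 mm)/d, so U_p = 3.2 × 10/8.000 = 4.00 m³/s.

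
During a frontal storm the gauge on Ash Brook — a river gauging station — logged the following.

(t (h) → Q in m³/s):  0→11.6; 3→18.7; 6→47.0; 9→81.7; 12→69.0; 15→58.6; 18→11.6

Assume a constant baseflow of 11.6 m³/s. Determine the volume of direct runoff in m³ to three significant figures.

V ≈ 2.34 × 10^6 m³

Direct-runoff ordinates (Q − Q_b): 0.0, 7.1, 35.4, 70.1, 57.4, 47.0, 0.0 m³/s.
ΣQ_DR = 217.0 m³/s.
With Δt = 3 h = 10800 s, V = ΣQ_DR · Δt = 217.0 × 10800 = 2.34 × 10^6 m³.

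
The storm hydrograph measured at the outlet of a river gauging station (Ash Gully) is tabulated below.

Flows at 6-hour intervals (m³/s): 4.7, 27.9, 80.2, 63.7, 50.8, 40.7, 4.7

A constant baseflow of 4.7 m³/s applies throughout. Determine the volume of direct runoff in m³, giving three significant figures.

Direct-runoff ordinates (Q − Q_b): 0.0, 23.2, 75.5, 59.0, 46.1, 36.0, 0.0 m³/s.
ΣQ_DR = 239.8 m³/s.
With Δt = 6 h = 21600 s, V = ΣQ_DR · Δt = 239.8 × 21600 = 5.18 × 10^6 m³.

V ≈ 5.18 × 10^6 m³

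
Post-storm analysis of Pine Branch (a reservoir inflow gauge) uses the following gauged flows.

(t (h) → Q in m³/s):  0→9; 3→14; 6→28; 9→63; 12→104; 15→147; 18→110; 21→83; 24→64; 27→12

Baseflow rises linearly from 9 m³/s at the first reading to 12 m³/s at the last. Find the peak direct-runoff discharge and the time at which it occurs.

Subtracting baseflow gives direct-runoff ordinates: 0.00, 4.67, 18.33, 53.00, 93.67, 136.33, 99.00, 71.67, 52.33, 0.00 m³/s.
The maximum is 136.33 m³/s, occurring at the reading for t = 15 h.

Q_p = 136.33 m³/s at t = 15 h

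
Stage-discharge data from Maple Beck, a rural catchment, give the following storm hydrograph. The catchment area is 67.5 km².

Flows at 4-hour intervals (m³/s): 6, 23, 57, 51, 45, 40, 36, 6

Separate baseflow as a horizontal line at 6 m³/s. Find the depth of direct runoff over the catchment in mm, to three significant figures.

d ≈ 46.1 mm

Direct runoff: 0.0, 17.0, 51.0, 45.0, 39.0, 34.0, 30.0, 0.0 m³/s; ΣQ_DR = 216.0 m³/s.
V = ΣQ_DR · Δt = 216.0 × 14400 s = 3.110 × 10^6 m³.
Over A = 67.5 km², depth = V / A = 46.1 mm.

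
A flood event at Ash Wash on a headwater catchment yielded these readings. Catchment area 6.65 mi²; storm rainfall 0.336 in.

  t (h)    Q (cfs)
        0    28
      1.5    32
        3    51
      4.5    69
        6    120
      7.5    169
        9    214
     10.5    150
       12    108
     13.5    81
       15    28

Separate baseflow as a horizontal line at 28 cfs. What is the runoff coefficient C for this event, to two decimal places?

C ≈ 0.77

ΣQ_DR = 742.0 cfs; V = ΣQ_DR·Δt = 4.007 × 10^6 ft³.
Runoff depth d = V / A = 0.2594 in.
C = d / P = 0.2594 / 0.336 = 0.77.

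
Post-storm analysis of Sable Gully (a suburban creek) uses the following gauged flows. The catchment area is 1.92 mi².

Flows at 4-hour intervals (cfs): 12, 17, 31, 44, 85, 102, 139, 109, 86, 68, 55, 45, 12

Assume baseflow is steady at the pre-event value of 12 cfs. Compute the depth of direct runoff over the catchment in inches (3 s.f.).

d ≈ 2.10 in

Direct runoff: 0.0, 5.0, 19.0, 32.0, 73.0, 90.0, 127.0, 97.0, 74.0, 56.0, 43.0, 33.0, 0.0 cfs; ΣQ_DR = 649.0 cfs.
V = ΣQ_DR · Δt = 649.0 × 14400 s = 9.346 × 10^6 ft³.
Over A = 1.92 mi², depth = V / A = 2.10 in.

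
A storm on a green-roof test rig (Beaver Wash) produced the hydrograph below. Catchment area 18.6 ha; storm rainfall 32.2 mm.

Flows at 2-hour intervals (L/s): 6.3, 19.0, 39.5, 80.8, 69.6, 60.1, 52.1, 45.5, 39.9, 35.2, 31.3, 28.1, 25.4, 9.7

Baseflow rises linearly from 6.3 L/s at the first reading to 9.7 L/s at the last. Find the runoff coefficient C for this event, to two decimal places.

C ≈ 0.52

ΣQ_DR = 430.5 L/s; V = ΣQ_DR·Δt = 3.100 × 10^6 L.
Runoff depth d = V / A = 16.66 mm.
C = d / P = 16.66 / 32.2 = 0.52.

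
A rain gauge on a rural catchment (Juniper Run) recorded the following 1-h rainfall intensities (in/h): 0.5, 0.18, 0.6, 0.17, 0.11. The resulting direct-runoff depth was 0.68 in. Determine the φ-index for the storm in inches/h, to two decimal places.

Only the 2 blocks with intensity above φ contribute runoff: 0.5, 0.6 in/h.
Σ(I−φ)·Δt = d  ⇒  (0.5+0.6 − 2φ)·1 = 0.68
φ = (1.100 − 0.68/1) / 2 = 0.21 in/h.

φ ≈ 0.21 in/h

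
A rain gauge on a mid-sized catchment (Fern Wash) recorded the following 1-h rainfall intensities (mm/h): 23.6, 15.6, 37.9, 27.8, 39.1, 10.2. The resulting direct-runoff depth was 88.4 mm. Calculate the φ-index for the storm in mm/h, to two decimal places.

φ ≈ 11.12 mm/h

Only the 5 blocks with intensity above φ contribute runoff: 23.6, 15.6, 37.9, 27.8, 39.1 mm/h.
Σ(I−φ)·Δt = d  ⇒  (23.6+15.6+37.9+27.8+39.1 − 5φ)·1 = 88.4
φ = (144.0 − 88.4/1) / 5 = 11.12 mm/h.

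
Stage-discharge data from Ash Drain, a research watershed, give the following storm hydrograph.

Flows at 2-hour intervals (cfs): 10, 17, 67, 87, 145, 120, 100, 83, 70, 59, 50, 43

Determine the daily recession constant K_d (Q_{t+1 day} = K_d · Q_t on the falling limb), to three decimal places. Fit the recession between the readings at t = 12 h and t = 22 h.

K_d ≈ 0.132

Between t = 12 h and t = 22 h the flow falls from 100 to 43 cfs over 5×2 h = 10 h.
Per-interval ratio K = (43/100)^(1/5) = 0.8447; K_d = K^(24/2) = 0.132.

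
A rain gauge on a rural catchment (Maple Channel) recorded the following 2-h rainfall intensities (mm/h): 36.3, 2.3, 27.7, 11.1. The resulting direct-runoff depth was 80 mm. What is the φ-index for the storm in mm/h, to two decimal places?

Only the 2 blocks with intensity above φ contribute runoff: 36.3, 27.7 mm/h.
Σ(I−φ)·Δt = d  ⇒  (36.3+27.7 − 2φ)·2 = 80
φ = (64.00 − 80/2) / 2 = 12.00 mm/h.

φ ≈ 12.00 mm/h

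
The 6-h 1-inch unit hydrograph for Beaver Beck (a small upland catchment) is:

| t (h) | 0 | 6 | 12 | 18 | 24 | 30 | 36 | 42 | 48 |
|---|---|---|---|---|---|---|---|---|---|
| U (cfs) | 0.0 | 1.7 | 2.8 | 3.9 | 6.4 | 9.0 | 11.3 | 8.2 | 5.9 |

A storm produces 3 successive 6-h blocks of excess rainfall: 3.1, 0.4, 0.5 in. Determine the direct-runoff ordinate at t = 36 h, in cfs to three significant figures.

By discrete convolution, Q_j = Σ (P_i / 1 in) · U_{j−i}.
At t = 36 h (j=6): Q = (3.1/1)·11.3 + (0.4/1)·9.0 + (0.5/1)·6.4 = 41.8 cfs.

Q ≈ 41.8 cfs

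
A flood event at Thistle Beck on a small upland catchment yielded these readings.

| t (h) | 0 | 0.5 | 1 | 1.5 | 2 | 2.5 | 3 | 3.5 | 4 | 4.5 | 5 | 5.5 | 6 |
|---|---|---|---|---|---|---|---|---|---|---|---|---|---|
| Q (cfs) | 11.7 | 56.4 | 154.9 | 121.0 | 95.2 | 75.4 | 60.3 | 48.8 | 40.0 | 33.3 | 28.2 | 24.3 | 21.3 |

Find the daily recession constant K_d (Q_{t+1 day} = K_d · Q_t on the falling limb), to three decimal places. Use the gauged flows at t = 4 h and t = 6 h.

Between t = 4 h and t = 6 h the flow falls from 40.0 to 21.3 cfs over 4×0.5 h = 2 h.
Per-interval ratio K = (21.3/40.0)^(1/4) = 0.8542; K_d = K^(24/0.5) = 0.001.

K_d ≈ 0.001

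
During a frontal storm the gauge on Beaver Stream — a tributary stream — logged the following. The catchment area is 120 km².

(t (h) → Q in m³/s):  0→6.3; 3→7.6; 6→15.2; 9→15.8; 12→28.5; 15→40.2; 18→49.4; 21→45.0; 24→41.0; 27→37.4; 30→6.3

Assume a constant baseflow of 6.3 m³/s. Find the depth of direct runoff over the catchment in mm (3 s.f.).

Direct runoff: 0.0, 1.3, 8.9, 9.5, 22.2, 33.9, 43.1, 38.7, 34.7, 31.1, 0.0 m³/s; ΣQ_DR = 223.4 m³/s.
V = ΣQ_DR · Δt = 223.4 × 10800 s = 2.413 × 10^6 m³.
Over A = 120 km², depth = V / A = 20.1 mm.

d ≈ 20.1 mm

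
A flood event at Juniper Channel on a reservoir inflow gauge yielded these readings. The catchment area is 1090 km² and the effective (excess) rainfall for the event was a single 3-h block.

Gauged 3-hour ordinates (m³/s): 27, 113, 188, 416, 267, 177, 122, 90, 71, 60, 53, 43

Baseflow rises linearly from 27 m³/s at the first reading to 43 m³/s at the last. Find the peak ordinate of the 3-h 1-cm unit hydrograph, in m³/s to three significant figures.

Direct runoff: 0.00, 84.55, 158.09, 384.64, 234.18, 142.73, 86.27, 52.82, 32.36, 19.91, 11.45, 0.00 m³/s; ΣQ_DR = 1207 m³/s, peak = 384.64 m³/s.
Runoff depth d = ΣQ_DR·Δt / A = 1207 × 10800 / (1090 km²) = 11.96 mm.
The 1-cm UH is the DRH scaled by (10 mm)/d, so U_p = 384.64 × 10/11.96 = 322 m³/s.

U_p ≈ 322 m³/s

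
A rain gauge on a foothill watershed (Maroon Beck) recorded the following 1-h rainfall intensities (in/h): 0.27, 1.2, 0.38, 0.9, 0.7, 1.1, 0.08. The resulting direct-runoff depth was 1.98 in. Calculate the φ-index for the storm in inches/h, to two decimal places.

φ ≈ 0.48 in/h

Only the 4 blocks with intensity above φ contribute runoff: 1.2, 0.9, 0.7, 1.1 in/h.
Σ(I−φ)·Δt = d  ⇒  (1.2+0.9+0.7+1.1 − 4φ)·1 = 1.98
φ = (3.900 − 1.98/1) / 4 = 0.48 in/h.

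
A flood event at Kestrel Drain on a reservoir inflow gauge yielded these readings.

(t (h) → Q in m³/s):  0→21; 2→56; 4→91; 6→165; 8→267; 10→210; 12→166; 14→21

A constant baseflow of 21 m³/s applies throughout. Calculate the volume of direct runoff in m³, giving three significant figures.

Direct-runoff ordinates (Q − Q_b): 0.0, 35.0, 70.0, 144.0, 246.0, 189.0, 145.0, 0.0 m³/s.
ΣQ_DR = 829.0 m³/s.
With Δt = 2 h = 7200 s, V = ΣQ_DR · Δt = 829.0 × 7200 = 5.97 × 10^6 m³.

V ≈ 5.97 × 10^6 m³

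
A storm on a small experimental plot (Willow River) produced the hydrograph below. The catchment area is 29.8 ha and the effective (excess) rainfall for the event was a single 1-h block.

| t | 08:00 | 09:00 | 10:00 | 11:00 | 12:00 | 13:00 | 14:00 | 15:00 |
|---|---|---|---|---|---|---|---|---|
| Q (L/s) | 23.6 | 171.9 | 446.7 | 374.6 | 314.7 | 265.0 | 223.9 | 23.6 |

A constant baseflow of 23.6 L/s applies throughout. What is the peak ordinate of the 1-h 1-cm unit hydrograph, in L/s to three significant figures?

Direct runoff: 0.0, 148.3, 423.1, 351.0, 291.1, 241.4, 200.3, 0.0 L/s; ΣQ_DR = 1655 L/s, peak = 423.1 L/s.
Runoff depth d = ΣQ_DR·Δt / A = 1655 × 3600 / (29.8 ha) = 20.00 mm.
The 1-cm UH is the DRH scaled by (10 mm)/d, so U_p = 423.1 × 10/20.00 = 212 L/s.

U_p ≈ 212 L/s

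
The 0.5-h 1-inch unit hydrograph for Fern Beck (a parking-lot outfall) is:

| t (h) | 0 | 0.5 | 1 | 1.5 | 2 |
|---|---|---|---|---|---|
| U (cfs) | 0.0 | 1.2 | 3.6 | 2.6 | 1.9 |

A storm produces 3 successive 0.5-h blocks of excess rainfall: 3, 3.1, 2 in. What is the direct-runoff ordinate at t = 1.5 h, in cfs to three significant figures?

Q ≈ 21.4 cfs

By discrete convolution, Q_j = Σ (P_i / 1 in) · U_{j−i}.
At t = 1.5 h (j=3): Q = (3/1)·2.6 + (3.1/1)·3.6 + (2/1)·1.2 = 21.4 cfs.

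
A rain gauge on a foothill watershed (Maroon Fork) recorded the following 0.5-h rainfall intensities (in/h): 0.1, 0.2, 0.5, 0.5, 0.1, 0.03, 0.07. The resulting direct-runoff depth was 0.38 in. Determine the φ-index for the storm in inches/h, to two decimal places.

φ ≈ 0.15 in/h

Only the 3 blocks with intensity above φ contribute runoff: 0.2, 0.5, 0.5 in/h.
Σ(I−φ)·Δt = d  ⇒  (0.2+0.5+0.5 − 3φ)·0.5 = 0.38
φ = (1.200 − 0.38/0.5) / 3 = 0.15 in/h.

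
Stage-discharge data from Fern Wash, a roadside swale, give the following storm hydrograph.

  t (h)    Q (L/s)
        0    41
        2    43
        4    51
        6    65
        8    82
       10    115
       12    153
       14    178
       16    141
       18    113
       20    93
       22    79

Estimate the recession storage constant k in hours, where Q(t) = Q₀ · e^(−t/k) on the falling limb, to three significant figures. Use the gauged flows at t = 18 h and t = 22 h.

k ≈ 11.2 h

On the falling limb, Q drops from 113 to 79 L/s between t = 18 h and t = 22 h (Δt = 4 h).
k = −Δt / ln(Q₂/Q₁) = −4 / ln(79/113) = 11.2 h.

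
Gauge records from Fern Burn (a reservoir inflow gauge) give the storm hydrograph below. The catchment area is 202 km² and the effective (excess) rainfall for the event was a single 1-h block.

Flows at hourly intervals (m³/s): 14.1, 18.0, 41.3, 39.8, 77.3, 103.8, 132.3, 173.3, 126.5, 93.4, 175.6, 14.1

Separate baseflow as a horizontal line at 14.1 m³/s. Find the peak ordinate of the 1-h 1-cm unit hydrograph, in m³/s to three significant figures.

Direct runoff: 0.0, 3.9, 27.2, 25.7, 63.2, 89.7, 118.2, 159.2, 112.4, 79.3, 161.5, 0.0 m³/s; ΣQ_DR = 840.3 m³/s, peak = 161.5 m³/s.
Runoff depth d = ΣQ_DR·Δt / A = 840.3 × 3600 / (202 km²) = 14.98 mm.
The 1-cm UH is the DRH scaled by (10 mm)/d, so U_p = 161.5 × 10/14.98 = 108 m³/s.

U_p ≈ 108 m³/s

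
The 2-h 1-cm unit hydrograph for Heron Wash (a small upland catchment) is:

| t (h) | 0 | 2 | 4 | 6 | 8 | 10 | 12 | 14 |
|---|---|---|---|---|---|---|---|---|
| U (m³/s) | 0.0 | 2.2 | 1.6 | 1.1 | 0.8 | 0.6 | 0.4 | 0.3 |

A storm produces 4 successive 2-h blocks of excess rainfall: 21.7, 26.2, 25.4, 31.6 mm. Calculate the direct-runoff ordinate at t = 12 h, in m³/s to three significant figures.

By discrete convolution, Q_j = Σ (P_i / 10 mm) · U_{j−i}.
At t = 12 h (j=6): Q = (21.7/10)·0.4 + (26.2/10)·0.6 + (25.4/10)·0.8 + (31.6/10)·1.1 = 7.95 m³/s.

Q ≈ 7.95 m³/s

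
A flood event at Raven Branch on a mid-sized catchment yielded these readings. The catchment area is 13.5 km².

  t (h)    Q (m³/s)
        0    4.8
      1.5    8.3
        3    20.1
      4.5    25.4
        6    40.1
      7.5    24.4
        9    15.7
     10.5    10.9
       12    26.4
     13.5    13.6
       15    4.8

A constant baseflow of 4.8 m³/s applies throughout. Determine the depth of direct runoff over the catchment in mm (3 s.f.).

d ≈ 56.7 mm

Direct runoff: 0.0, 3.5, 15.3, 20.6, 35.3, 19.6, 10.9, 6.1, 21.6, 8.8, 0.0 m³/s; ΣQ_DR = 141.7 m³/s.
V = ΣQ_DR · Δt = 141.7 × 5400 s = 7.652 × 10^5 m³.
Over A = 13.5 km², depth = V / A = 56.7 mm.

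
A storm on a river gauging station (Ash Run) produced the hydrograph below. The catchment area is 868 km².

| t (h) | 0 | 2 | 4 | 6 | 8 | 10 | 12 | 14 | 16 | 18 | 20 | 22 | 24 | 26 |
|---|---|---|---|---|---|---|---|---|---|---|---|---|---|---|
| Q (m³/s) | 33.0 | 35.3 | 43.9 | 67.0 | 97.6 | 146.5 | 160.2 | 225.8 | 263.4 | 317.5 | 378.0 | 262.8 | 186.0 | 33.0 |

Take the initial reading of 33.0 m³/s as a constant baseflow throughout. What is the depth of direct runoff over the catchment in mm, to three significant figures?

d ≈ 14.8 mm

Direct runoff: 0.0, 2.3, 10.9, 34.0, 64.6, 113.5, 127.2, 192.8, 230.4, 284.5, 345.0, 229.8, 153.0, 0.0 m³/s; ΣQ_DR = 1788 m³/s.
V = ΣQ_DR · Δt = 1788 × 7200 s = 1.287 × 10^7 m³.
Over A = 868 km², depth = V / A = 14.8 mm.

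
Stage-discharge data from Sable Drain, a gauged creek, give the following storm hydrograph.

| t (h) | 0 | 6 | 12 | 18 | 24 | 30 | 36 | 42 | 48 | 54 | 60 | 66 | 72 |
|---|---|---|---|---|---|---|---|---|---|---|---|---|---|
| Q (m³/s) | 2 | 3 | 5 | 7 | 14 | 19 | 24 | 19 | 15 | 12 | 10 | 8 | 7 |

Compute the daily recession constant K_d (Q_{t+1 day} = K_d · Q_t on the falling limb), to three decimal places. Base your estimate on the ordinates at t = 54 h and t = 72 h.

K_d ≈ 0.487

Between t = 54 h and t = 72 h the flow falls from 12 to 7 m³/s over 3×6 h = 18 h.
Per-interval ratio K = (7/12)^(1/3) = 0.8355; K_d = K^(24/6) = 0.487.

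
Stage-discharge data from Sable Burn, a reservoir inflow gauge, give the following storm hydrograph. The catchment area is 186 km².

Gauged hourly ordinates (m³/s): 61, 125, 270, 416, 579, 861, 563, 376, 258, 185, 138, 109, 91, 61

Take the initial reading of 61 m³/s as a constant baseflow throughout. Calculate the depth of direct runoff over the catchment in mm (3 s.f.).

Direct runoff: 0.0, 64.0, 209.0, 355.0, 518.0, 800.0, 502.0, 315.0, 197.0, 124.0, 77.0, 48.0, 30.0, 0.0 m³/s; ΣQ_DR = 3239 m³/s.
V = ΣQ_DR · Δt = 3239 × 3600 s = 1.166 × 10^7 m³.
Over A = 186 km², depth = V / A = 62.7 mm.

d ≈ 62.7 mm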